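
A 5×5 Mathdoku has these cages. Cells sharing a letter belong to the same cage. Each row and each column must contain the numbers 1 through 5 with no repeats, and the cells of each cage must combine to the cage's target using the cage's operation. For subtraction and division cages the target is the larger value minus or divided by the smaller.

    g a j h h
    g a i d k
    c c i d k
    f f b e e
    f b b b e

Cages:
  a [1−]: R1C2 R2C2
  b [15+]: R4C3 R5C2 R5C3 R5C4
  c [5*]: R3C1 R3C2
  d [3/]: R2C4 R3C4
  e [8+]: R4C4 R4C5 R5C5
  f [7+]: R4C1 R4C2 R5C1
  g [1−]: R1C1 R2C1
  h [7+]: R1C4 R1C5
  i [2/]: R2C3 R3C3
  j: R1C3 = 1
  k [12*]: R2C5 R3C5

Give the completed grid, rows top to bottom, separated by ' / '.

3 4 1 2 5 / 2 5 4 1 3 / 5 1 2 3 4 / 4 2 3 5 1 / 1 3 5 4 2

Cage j is a single given cell, leaving R1C3 = 1.
Row 3 needs a 2, and only R3C3 is open for it.
2 is placed in column 3, leaving R2C3 = 4.
Row 2 now contains 4, leaving R2C5 = 3.
3 is placed in column 5, leaving R3C5 = 4.
3 is placed in row 2; hence R2C4 = 1.
Cage d's pair has quotient 3, so R3C4 = 3.
The only place for 4 in column 4 is R5C4.
Cage b needs sum 15, leaving R4C3 = 3.
Cage b needs sum 15, leaving R5C2 = 3.
Cage b needs sum 15, so R5C3 = 5.
3 is placed in column 2, so R1C2 = 4.
The two cells of cage a must have difference 1, so R2C2 = 5.
Column 2 now contains 5; hence R3C2 = 1.
1 is placed in column 2, so R4C2 = 2.
2 is placed in row 4, leaving R4C4 = 5.
Row 4 already has 5, so R4C5 = 1.
Column 5 now contains 1, which forces R5C5 = 2.
4 is placed in row 1, leaving R1C1 = 3.
Column 4 now contains 5, leaving R1C4 = 2.
Column 5 now contains 2, leaving R1C5 = 5.
Row 2 already has 5; hence R2C1 = 2.
1 is placed in row 3, leaving R3C1 = 5.
Row 4 already has 1, so R4C1 = 4.
Row 5 now contains 2, leaving R5C1 = 1.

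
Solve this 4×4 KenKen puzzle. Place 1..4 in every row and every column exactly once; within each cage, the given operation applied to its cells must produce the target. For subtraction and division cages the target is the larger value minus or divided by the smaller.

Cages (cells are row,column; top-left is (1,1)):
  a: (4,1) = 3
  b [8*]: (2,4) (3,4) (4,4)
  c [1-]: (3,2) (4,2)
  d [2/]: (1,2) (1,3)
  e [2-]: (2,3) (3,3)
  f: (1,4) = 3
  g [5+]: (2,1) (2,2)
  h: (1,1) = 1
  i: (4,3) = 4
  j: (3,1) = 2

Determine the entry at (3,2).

H is a freebie, leaving (1,1) = 1.
Cage f is given, leaving (1,4) = 3.
Cage j is a single given cell, which forces (3,1) = 2.
Cage a is given, which forces (4,1) = 3.
Cage i is a single given cell, which forces (4,3) = 4.
Cage d's pair has quotient 2, leaving (1,2) = 4.
Column 3 now contains 4; hence (1,3) = 2.
Column 1 now contains 3, so (2,1) = 4.
Cage g needs two cells with sum 5, which forces (2,2) = 1.
Row 2 already has 1, leaving (2,3) = 3.
Row 2 already has 1, so (2,4) = 2.
Column 2 already has 1, which forces (3,2) = 3.
3 is placed in column 3; hence (3,3) = 1.
Row 3 already has 1, which forces (3,4) = 4.
The two cells of cage c must have difference 1, so (4,2) = 2.
2 is placed in column 4, which forces (4,4) = 1.
The full grid is 1 4 2 3 / 4 1 3 2 / 2 3 1 4 / 3 2 4 1.

3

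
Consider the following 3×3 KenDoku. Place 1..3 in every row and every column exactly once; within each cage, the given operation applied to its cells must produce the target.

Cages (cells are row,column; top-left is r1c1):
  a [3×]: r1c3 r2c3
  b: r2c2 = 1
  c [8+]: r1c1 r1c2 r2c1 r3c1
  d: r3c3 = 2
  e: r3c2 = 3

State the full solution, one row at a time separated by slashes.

The 4 cells of cage c must have sum 8, so r1c2 = 2.
B is a freebie; hence r2c2 = 1.
Row 2 already has 1; hence r2c3 = 3.
Cage e is given, leaving r3c2 = 3.
D is a freebie, leaving r3c3 = 2.
Cage c has sum 8, so r1c1 = 3.
Column 3 already has 3, which forces r1c3 = 1.
Row 2 now contains 3, leaving r2c1 = 2.
2 is placed in row 3; hence r3c1 = 1.

3 2 1 / 2 1 3 / 1 3 2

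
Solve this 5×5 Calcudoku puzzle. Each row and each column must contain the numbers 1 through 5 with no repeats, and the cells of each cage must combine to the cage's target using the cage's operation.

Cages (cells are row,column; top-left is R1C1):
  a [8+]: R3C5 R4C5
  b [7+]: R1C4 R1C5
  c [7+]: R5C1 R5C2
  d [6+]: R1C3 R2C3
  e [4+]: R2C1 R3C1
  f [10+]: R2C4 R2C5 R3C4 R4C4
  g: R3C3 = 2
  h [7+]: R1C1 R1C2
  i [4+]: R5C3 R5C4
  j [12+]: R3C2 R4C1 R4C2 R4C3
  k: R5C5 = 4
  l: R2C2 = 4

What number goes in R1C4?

Cage l is given; hence R2C2 = 4.
G is a freebie, leaving R3C3 = 2.
Cage k is a single given cell, so R5C5 = 4.
The only place for 1 in row 1 is R1C3.
Column 3 now contains 1, which forces R2C3 = 5.
Column 3 now contains 1, leaving R5C3 = 3.
The two cells of cage i must have sum 4, so R5C4 = 1.
Cage f has sum 10; hence R2C5 = 1.
Column 3 now contains 3, leaving R4C3 = 4.
Row 2 already has 1; hence R2C1 = 3.
Row 2 now contains 3; hence R2C4 = 2.
Cage e's pair has sum 4, leaving R3C1 = 1.
The 4 cells of cage f must have sum 10; hence R3C4 = 4.
2 is placed in column 4, leaving R4C4 = 3.
Row 4 now contains 3, so R4C5 = 5.
Column 4 now contains 4, so R1C4 = 5.
Cage b's pair has sum 7, which forces R1C5 = 2.
Cage j needs sum 12, which forces R3C2 = 5.
5 is placed in column 5, so R3C5 = 3.
Row 4 now contains 5, so R4C1 = 2.
The 4 cells of cage j must have sum 12, which forces R4C2 = 1.
2 is placed in column 1, leaving R5C1 = 5.
Column 2 already has 5, which forces R5C2 = 2.
Row 1 already has 2; hence R1C1 = 4.
Row 1 already has 2, so R1C2 = 3.
Completed grid: 4 3 1 5 2 / 3 4 5 2 1 / 1 5 2 4 3 / 2 1 4 3 5 / 5 2 3 1 4.

5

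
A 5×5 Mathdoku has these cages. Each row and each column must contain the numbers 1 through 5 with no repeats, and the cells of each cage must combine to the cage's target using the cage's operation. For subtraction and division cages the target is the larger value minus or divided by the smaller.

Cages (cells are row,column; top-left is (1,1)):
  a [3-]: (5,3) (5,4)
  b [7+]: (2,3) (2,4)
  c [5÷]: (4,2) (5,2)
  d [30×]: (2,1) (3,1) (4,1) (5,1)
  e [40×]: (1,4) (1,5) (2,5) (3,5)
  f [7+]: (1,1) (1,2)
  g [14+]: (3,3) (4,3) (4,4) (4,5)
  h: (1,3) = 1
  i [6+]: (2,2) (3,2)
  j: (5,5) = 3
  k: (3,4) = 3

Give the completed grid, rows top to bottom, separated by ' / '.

4 3 1 2 5 / 3 4 2 5 1 / 1 2 5 3 4 / 5 1 3 4 2 / 2 5 4 1 3

H is a freebie; hence (1,3) = 1.
K is a freebie, so (3,4) = 3.
Cage j is given; hence (5,5) = 3.
Row 5 needs a 4, and only (5,3) is open for it.
The 4 cells of cage g must have sum 14, which forces (4,3) = 3.
Cage a's pair has difference 3, leaving (5,4) = 1.
Cage d needs product 30; hence (2,1) = 3.
Cage c needs two cells with quotient 5, which forces (4,2) = 1.
Row 5 already has 1, which forces (5,2) = 5.
Cage d has product 30, so (3,1) = 1.
Cage d has product 30; hence (4,1) = 5.
5 is placed in row 5, so (5,1) = 2.
Column 1 already has 5, leaving (1,1) = 4.
Cage f needs two cells with sum 7, leaving (1,2) = 3.
The 4 cells of cage e must have product 40, leaving (2,5) = 1.
Cage g has sum 14, leaving (3,3) = 5.
Column 3 already has 5, which forces (2,3) = 2.
The two cells of cage b must have sum 7, which forces (2,4) = 5.
Cage e has product 40; hence (3,5) = 4.
4 is placed in column 5, so (4,5) = 2.
Column 4 now contains 5, which forces (1,4) = 2.
Column 5 already has 2; hence (1,5) = 5.
2 is placed in row 2, which forces (2,2) = 4.
Row 3 now contains 4, which forces (3,2) = 2.
Row 4 now contains 2, which forces (4,4) = 4.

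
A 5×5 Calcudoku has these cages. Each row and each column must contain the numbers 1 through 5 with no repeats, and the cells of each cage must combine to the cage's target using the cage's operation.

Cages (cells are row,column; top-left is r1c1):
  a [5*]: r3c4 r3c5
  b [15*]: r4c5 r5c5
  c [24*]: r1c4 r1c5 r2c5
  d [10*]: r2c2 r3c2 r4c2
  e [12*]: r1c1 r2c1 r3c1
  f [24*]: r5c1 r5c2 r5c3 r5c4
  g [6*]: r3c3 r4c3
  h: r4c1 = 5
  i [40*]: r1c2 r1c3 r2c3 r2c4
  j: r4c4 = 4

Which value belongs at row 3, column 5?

1

H is a freebie, leaving r4c1 = 5.
Cage j is a single given cell, leaving r4c4 = 4.
Row 4 now contains 5, leaving r4c5 = 3.
Column 5 now contains 3, leaving r5c5 = 5.
Cage c has product 24, leaving r1c4 = 3.
The two cells of cage g must have product 6, which forces r3c3 = 3.
Cage a's pair has product 5, leaving r3c4 = 5.
Column 5 already has 5, leaving r3c5 = 1.
Row 4 already has 3; hence r4c3 = 2.
The 3 cells of cage e must have product 12; hence r1c1 = 1.
Cage e needs product 12; hence r2c1 = 3.
The 3 cells of cage d must have product 10; hence r2c2 = 5.
Row 3 now contains 1; hence r3c1 = 4.
Row 3 now contains 1, leaving r3c2 = 2.
Row 4 already has 2, so r4c2 = 1.
4 is placed in column 1; hence r5c1 = 2.
2 is placed in row 5, which forces r5c4 = 1.
Column 2 already has 2; hence r1c2 = 4.
Cage i has product 40, leaving r1c3 = 5.
Row 1 now contains 4, leaving r1c5 = 2.
Cage i needs product 40, so r2c3 = 1.
1 is placed in column 4, which forces r2c4 = 2.
2 is placed in column 5, so r2c5 = 4.
Cage f needs product 24, leaving r5c2 = 3.
Row 5 already has 1, leaving r5c3 = 4.
Completed grid: 1 4 5 3 2 / 3 5 1 2 4 / 4 2 3 5 1 / 5 1 2 4 3 / 2 3 4 1 5.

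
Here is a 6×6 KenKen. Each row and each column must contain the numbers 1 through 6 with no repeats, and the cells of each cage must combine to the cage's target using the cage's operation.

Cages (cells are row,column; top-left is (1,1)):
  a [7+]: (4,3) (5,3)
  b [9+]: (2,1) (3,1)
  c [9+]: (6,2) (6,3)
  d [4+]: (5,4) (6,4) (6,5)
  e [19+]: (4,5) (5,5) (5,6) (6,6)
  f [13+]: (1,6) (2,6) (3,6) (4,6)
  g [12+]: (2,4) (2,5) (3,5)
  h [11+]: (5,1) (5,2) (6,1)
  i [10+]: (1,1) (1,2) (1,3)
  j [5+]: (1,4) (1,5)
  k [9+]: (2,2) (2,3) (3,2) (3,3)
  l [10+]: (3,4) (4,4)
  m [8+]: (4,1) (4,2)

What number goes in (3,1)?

Cage d needs sum 4, which forces (5,4) = 1.
Cage d has sum 4, leaving (6,4) = 2.
Cage d has sum 4, which forces (6,5) = 1.
The two cells of cage j must have sum 5, so (1,4) = 3.
The two cells of cage j must have sum 5; hence (1,5) = 2.
The only place for 6 in row 1 is (1,6).
In row 2, 6 can only go at (2,1), so (2,1) = 6.
Cage b needs two cells with sum 9; hence (3,1) = 3.
Cage g needs sum 12, leaving (2,5) = 3.
In row 3, 6 can only go at (3,4), so (3,4) = 6.
6 is placed in column 4; hence (4,4) = 4.
Column 4 now contains 4, so (2,4) = 5.
Cage g has sum 12, leaving (3,5) = 4.
Cage f has sum 13; hence (2,6) = 4.
Row 3 needs a 2, and only (3,6) is open for it.
2 is placed in column 6, leaving (4,6) = 1.
In row 5, 3 can only go at (5,6), so (5,6) = 3.
Column 6 now contains 3, so (6,6) = 5.
Row 6 already has 5, leaving (6,1) = 4.
The only place for 4 in row 5 is (5,3).
Cage i needs sum 10, which forces (1,2) = 4.
Cage a's pair has sum 7, so (4,3) = 3.
3 is placed in column 3, leaving (6,3) = 6.
The two cells of cage m must have sum 8, leaving (4,1) = 2.
Row 4 already has 3, leaving (4,2) = 6.
Row 4 now contains 6, leaving (4,5) = 5.
Column 1 now contains 2, so (5,1) = 5.
5 is placed in row 5, which forces (5,2) = 2.
5 is placed in column 5; hence (5,5) = 6.
6 is placed in row 6; hence (6,2) = 3.
5 is placed in column 1, so (1,1) = 1.
The 3 cells of cage i must have sum 10; hence (1,3) = 5.
Column 2 now contains 2, so (2,2) = 1.
Cage k has sum 9; hence (2,3) = 2.
Cage k needs sum 9; hence (3,2) = 5.
Cage k needs sum 9; hence (3,3) = 1.
Filled in: 1 4 5 3 2 6 / 6 1 2 5 3 4 / 3 5 1 6 4 2 / 2 6 3 4 5 1 / 5 2 4 1 6 3 / 4 3 6 2 1 5.

3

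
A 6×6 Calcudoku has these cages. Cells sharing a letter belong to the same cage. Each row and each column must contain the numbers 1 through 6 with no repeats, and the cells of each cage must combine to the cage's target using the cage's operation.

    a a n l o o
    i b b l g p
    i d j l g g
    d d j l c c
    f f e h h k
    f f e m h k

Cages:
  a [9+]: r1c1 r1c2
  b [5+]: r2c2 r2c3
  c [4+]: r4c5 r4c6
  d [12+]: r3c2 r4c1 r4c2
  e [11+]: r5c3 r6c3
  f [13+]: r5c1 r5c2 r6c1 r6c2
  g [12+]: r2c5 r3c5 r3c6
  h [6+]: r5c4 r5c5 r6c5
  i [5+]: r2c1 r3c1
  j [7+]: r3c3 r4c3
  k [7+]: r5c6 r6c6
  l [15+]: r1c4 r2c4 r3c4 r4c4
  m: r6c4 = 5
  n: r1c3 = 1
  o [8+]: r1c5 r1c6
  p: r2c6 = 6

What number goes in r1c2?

Cage n is given, which forces r1c3 = 1.
P is a freebie, leaving r2c6 = 6.
Cage m is given; hence r6c4 = 5.
The two cells of cage e must have sum 11; hence r5c3 = 5.
Row 6 now contains 5, which forces r6c3 = 6.
Row 2 needs a 5, and only r2c5 is open for it.
Column 3 needs a 2, and only r2c3 is open for it.
Cage b's pair has sum 5, which forces r2c2 = 3.
Row 2 now contains 3, which forces r2c4 = 4.
Row 2 already has 4, which forces r2c1 = 1.
Cage i needs two cells with sum 5, leaving r3c1 = 4.
4 is placed in row 3, so r3c3 = 3.
3 is placed in column 3, which forces r4c3 = 4.
Row 1 needs a 4, and only r1c2 is open for it.
The two cells of cage a must have sum 9, which forces r1c1 = 5.
5 is placed in row 1, so r1c6 = 2.
5 is placed in column 1, so r4c1 = 6.
Cage f has sum 13, leaving r5c1 = 2.
Cage f needs sum 13, leaving r5c2 = 6.
Cage f has sum 13; hence r6c1 = 3.
Cage f needs sum 13, so r6c2 = 2.
Row 6 now contains 2, so r6c5 = 1.
Row 6 now contains 3; hence r6c6 = 4.
Cage o needs two cells with sum 8, which forces r1c5 = 6.
Column 5 already has 6; hence r3c5 = 2.
1 is placed in column 5, leaving r4c5 = 3.
Cage c's pair has sum 4, leaving r4c6 = 1.
Cage h needs sum 6, which forces r5c4 = 1.
Cage h needs sum 6, leaving r5c5 = 4.
Column 6 now contains 4; hence r5c6 = 3.
Row 1 already has 6, so r1c4 = 3.
Cage d needs sum 12, so r3c2 = 1.
Row 3 now contains 2; hence r3c4 = 6.
Column 6 now contains 1, leaving r3c6 = 5.
Row 4 now contains 1, so r4c2 = 5.
3 is placed in row 4, which forces r4c4 = 2.
The full grid is 5 4 1 3 6 2 / 1 3 2 4 5 6 / 4 1 3 6 2 5 / 6 5 4 2 3 1 / 2 6 5 1 4 3 / 3 2 6 5 1 4.

4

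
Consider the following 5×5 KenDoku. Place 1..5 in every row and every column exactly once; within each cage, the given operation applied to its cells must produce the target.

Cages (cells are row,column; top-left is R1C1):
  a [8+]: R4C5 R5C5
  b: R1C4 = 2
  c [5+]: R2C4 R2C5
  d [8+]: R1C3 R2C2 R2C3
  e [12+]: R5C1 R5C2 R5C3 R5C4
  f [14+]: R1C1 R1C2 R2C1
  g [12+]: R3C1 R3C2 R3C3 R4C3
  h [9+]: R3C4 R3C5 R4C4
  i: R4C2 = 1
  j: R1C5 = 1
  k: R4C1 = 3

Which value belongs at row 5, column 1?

Cage f has sum 14, which forces R1C1 = 4.
Cage f has sum 14; hence R1C2 = 5.
Cage b is a single given cell, so R1C4 = 2.
Cage j is a single given cell, which forces R1C5 = 1.
Cage f has sum 14, which forces R2C1 = 5.
Cage k is given, which forces R4C1 = 3.
I is a freebie; hence R4C2 = 1.
3 is placed in row 4, which forces R4C5 = 5.
5 is placed in column 5, which forces R5C5 = 3.
Row 1 already has 1, which forces R1C3 = 3.
3 is placed in column 3; hence R3C3 = 5.
5 is placed in row 4, which forces R4C4 = 4.
4 is placed in row 4, so R4C3 = 2.
Cage e needs sum 12; hence R5C4 = 5.
Cage d needs sum 8, so R2C2 = 4.
Column 3 now contains 2, which forces R2C3 = 1.
Row 2 already has 1, which forces R2C4 = 3.
Row 2 already has 4, leaving R2C5 = 2.
4 is placed in column 2, leaving R3C2 = 3.
Column 4 now contains 3, so R3C4 = 1.
Column 5 already has 2, which forces R3C5 = 4.
4 is placed in column 2, leaving R5C2 = 2.
Column 3 already has 1, so R5C3 = 4.
Row 3 already has 1, so R3C1 = 2.
2 is placed in row 5, leaving R5C1 = 1.
Completed grid: 4 5 3 2 1 / 5 4 1 3 2 / 2 3 5 1 4 / 3 1 2 4 5 / 1 2 4 5 3.

1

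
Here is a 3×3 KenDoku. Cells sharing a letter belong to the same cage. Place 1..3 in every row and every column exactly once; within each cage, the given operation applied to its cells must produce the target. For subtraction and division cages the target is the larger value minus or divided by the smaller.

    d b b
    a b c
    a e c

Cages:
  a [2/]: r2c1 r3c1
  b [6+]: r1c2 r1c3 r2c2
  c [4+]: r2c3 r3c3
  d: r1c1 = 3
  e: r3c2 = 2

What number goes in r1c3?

2

Cage d is given, leaving r1c1 = 3.
Cage e is given, leaving r3c2 = 2.
2 is placed in column 2, which forces r1c2 = 1.
The 3 cells of cage b must have sum 6; hence r1c3 = 2.
Cage a's pair has quotient 2, so r2c1 = 2.
Cage b needs sum 6, which forces r2c2 = 3.
3 is placed in row 2, leaving r2c3 = 1.
Row 3 already has 2, so r3c1 = 1.
Column 3 now contains 1, which forces r3c3 = 3.
The full grid is 3 1 2 / 2 3 1 / 1 2 3.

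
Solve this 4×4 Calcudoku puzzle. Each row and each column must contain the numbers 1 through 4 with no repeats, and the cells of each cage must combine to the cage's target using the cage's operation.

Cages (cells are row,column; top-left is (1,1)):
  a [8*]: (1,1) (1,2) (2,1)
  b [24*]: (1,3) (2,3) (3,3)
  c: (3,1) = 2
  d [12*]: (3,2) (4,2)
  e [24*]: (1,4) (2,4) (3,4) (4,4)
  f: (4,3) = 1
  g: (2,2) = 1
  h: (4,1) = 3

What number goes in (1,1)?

G is a freebie, so (2,2) = 1.
Cage c is given, so (3,1) = 2.
Cage h is given, which forces (4,1) = 3.
3 is placed in row 4, so (4,2) = 4.
F is a freebie; hence (4,3) = 1.
Row 4 already has 1, which forces (4,4) = 2.
Cage a has product 8, leaving (1,1) = 1.
4 is placed in column 2; hence (1,2) = 2.
2 is placed in column 1, which forces (2,1) = 4.
Row 2 already has 4, which forces (2,4) = 3.
4 is placed in column 2; hence (3,2) = 3.
Row 3 already has 3, leaving (3,3) = 4.
Row 3 already has 4, leaving (3,4) = 1.
Column 3 already has 4, leaving (1,3) = 3.
3 is placed in column 4, which forces (1,4) = 4.
Row 2 now contains 3; hence (2,3) = 2.
Completed grid: 1 2 3 4 / 4 1 2 3 / 2 3 4 1 / 3 4 1 2.

1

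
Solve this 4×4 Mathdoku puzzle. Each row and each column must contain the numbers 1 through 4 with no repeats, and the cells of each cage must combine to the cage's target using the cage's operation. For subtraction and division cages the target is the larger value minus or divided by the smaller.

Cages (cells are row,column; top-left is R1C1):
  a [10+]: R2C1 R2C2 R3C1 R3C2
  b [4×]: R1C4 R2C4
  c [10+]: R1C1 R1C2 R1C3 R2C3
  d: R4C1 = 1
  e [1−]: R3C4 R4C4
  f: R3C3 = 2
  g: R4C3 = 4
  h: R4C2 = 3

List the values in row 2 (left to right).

3 2 1 4

Cage f is given, which forces R3C3 = 2.
Cage d is a single given cell; hence R4C1 = 1.
Cage h is given, so R4C2 = 3.
Cage g is a single given cell, which forces R4C3 = 4.
Row 4 already has 4, leaving R4C4 = 2.
Row 1 needs a 3, and only R1C3 is open for it.
Column 3 now contains 3, which forces R2C3 = 1.
1 is placed in row 2, so R2C4 = 4.
Column 4 now contains 4, which forces R1C4 = 1.
Cage a has sum 10, which forces R2C1 = 3.
Row 2 already has 4, leaving R2C2 = 2.
The 4 cells of cage a must have sum 10, which forces R3C1 = 4.
Cage a needs sum 10, so R3C2 = 1.
Column 4 already has 1, leaving R3C4 = 3.
Column 1 already has 4, so R1C1 = 2.
2 is placed in column 2, so R1C2 = 4.
The full grid is 2 4 3 1 / 3 2 1 4 / 4 1 2 3 / 1 3 4 2.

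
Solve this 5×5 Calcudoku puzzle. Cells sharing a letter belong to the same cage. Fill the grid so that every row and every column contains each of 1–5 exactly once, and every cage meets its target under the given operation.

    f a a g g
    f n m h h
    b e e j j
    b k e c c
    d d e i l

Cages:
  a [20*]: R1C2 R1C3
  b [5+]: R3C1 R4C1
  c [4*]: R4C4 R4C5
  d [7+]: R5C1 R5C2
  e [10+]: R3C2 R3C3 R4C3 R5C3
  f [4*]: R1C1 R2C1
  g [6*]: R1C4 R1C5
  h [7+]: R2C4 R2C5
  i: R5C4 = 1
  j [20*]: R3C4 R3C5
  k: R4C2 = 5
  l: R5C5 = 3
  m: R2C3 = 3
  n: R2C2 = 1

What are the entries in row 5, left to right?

5 2 4 1 3

N is a freebie; hence R2C2 = 1.
M is a freebie, which forces R2C3 = 3.
K is a freebie; hence R4C2 = 5.
I is a freebie, leaving R5C4 = 1.
Cage l is a single given cell, so R5C5 = 3.
Cage f's pair has product 4, which forces R1C1 = 1.
Column 2 now contains 5, leaving R1C2 = 4.
Cage a needs two cells with product 20; hence R1C3 = 5.
Cage g needs two cells with product 6, so R1C4 = 3.
3 is placed in column 5; hence R1C5 = 2.
Row 2 already has 1, so R2C1 = 4.
Column 5 now contains 2, which forces R2C5 = 5.
5 is placed in column 5; hence R3C5 = 4.
Column 4 now contains 1, leaving R4C4 = 4.
Cage c's pair has product 4; hence R4C5 = 1.
The two cells of cage d must have sum 7, leaving R5C1 = 5.
The two cells of cage d must have sum 7, so R5C2 = 2.
Row 5 now contains 2, leaving R5C3 = 4.
Row 2 now contains 5, leaving R2C4 = 2.
Column 2 already has 2, leaving R3C2 = 3.
The 4 cells of cage e must have sum 10, so R3C3 = 1.
4 is placed in row 3, so R3C4 = 5.
Row 4 already has 1; hence R4C3 = 2.
Row 3 now contains 3, so R3C1 = 2.
Row 4 already has 2, which forces R4C1 = 3.
Completed grid: 1 4 5 3 2 / 4 1 3 2 5 / 2 3 1 5 4 / 3 5 2 4 1 / 5 2 4 1 3.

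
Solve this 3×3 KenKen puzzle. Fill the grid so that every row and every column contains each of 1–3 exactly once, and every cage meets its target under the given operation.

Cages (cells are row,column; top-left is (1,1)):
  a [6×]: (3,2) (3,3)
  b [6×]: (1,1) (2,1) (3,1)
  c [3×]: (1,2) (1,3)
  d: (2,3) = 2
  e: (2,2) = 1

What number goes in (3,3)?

3

Cage e is a single given cell, leaving (2,2) = 1.
D is a freebie, which forces (2,3) = 2.
Column 3 now contains 2, leaving (3,3) = 3.
Column 2 now contains 1, so (1,2) = 3.
3 is placed in column 3; hence (1,3) = 1.
Row 2 already has 2, leaving (2,1) = 3.
Row 3 now contains 3, which forces (3,2) = 2.
Row 1 already has 1, which forces (1,1) = 2.
Row 3 now contains 2, which forces (3,1) = 1.
Completed grid: 2 3 1 / 3 1 2 / 1 2 3.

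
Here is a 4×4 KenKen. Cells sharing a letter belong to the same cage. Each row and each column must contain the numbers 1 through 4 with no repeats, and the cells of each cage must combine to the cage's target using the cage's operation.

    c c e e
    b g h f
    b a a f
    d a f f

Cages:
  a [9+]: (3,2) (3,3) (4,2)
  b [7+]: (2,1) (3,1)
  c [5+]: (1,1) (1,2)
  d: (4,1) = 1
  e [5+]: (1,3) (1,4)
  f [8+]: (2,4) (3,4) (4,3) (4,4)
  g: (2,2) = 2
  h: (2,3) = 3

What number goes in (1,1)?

2

Cage g is a single given cell, so (2,2) = 2.
H is a freebie, which forces (2,3) = 3.
Cage d is given, which forces (4,1) = 1.
Row 4 now contains 1, leaving (4,3) = 2.
Row 2 now contains 3, which forces (2,1) = 4.
The 4 cells of cage f must have sum 8, which forces (2,4) = 1.
Cage b's pair has sum 7, which forces (3,1) = 3.
The 3 cells of cage a must have sum 9, leaving (3,2) = 1.
Column 3 now contains 2; hence (3,3) = 4.
The 4 cells of cage f must have sum 8, leaving (3,4) = 2.
Cage a needs sum 9, which forces (4,2) = 4.
Cage f has sum 8, so (4,4) = 3.
Column 1 already has 4, so (1,1) = 2.
Column 2 already has 1, leaving (1,2) = 3.
Column 3 already has 4; hence (1,3) = 1.
Column 4 already has 1, which forces (1,4) = 4.
Completed grid: 2 3 1 4 / 4 2 3 1 / 3 1 4 2 / 1 4 2 3.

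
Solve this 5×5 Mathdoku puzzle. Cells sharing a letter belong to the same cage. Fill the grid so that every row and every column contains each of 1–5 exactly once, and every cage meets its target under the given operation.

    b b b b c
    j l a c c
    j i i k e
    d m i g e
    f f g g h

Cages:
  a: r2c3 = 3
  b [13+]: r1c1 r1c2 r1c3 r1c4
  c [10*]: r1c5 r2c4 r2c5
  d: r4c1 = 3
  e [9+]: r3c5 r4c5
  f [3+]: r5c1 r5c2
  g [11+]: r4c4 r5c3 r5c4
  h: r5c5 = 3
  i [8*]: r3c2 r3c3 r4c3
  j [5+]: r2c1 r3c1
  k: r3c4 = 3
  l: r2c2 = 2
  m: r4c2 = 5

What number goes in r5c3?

Cage l is a single given cell, which forces r2c2 = 2.
Cage a is a single given cell, leaving r2c3 = 3.
Cage k is a single given cell, which forces r3c4 = 3.
D is a freebie; hence r4c1 = 3.
Cage m is a single given cell, so r4c2 = 5.
5 is placed in row 4, so r4c5 = 4.
2 is placed in column 2, leaving r5c2 = 1.
Cage h is a single given cell, leaving r5c5 = 3.
The 4 cells of cage b must have sum 13, which forces r1c2 = 3.
Cage c has product 10, so r1c5 = 2.
Column 2 now contains 1, leaving r3c2 = 4.
4 is placed in column 5; hence r3c5 = 5.
Row 4 already has 4; hence r4c4 = 2.
1 is placed in row 5; hence r5c1 = 2.
Cage j needs two cells with sum 5, which forces r2c1 = 4.
Cage c needs product 10; hence r2c4 = 5.
Column 5 now contains 5; hence r2c5 = 1.
4 is placed in row 3, which forces r3c1 = 1.
Cage i needs product 8, so r3c3 = 2.
Row 4 now contains 2; hence r4c3 = 1.
Column 4 now contains 5, which forces r5c4 = 4.
1 is placed in column 1, which forces r1c1 = 5.
The 4 cells of cage b must have sum 13, which forces r1c3 = 4.
4 is placed in column 4, which forces r1c4 = 1.
Row 5 already has 4, leaving r5c3 = 5.
Completed grid: 5 3 4 1 2 / 4 2 3 5 1 / 1 4 2 3 5 / 3 5 1 2 4 / 2 1 5 4 3.

5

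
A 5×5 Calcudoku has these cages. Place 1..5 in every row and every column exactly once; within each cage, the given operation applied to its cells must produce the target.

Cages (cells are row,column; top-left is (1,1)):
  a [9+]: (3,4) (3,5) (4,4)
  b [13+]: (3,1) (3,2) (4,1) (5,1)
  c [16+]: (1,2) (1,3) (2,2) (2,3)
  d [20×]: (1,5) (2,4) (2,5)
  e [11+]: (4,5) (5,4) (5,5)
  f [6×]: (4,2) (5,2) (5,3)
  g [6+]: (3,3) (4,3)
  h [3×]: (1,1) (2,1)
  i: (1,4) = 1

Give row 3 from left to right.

I is a freebie, so (1,4) = 1.
Row 1 already has 1, so (1,1) = 3.
Cage h's pair has product 3; hence (2,1) = 1.
1 is placed in row 2, leaving (2,5) = 5.
Cage d needs product 20; hence (1,5) = 2.
Cage d has product 20, so (2,4) = 2.
Cage b has sum 13, which forces (3,2) = 2.
Column 5 already has 2, which forces (4,5) = 4.
Column 5 already has 4; hence (5,5) = 3.
Column 5 now contains 3, so (3,5) = 1.
Cage f needs product 6, so (4,2) = 3.
3 is placed in row 4, so (4,4) = 5.
Row 5 now contains 3, which forces (5,2) = 1.
Cage f has product 6, so (5,3) = 2.
Cage e needs sum 11, leaving (5,4) = 4.
The 4 cells of cage c must have sum 16, which forces (1,2) = 5.
Cage c needs sum 16, leaving (1,3) = 4.
Column 2 now contains 3, so (2,2) = 4.
Cage c needs sum 16, leaving (2,3) = 3.
Cage b needs sum 13, so (3,1) = 4.
Cage g's pair has sum 6; hence (3,3) = 5.
5 is placed in column 4; hence (3,4) = 3.
Row 4 now contains 5, so (4,1) = 2.
Column 3 already has 2, leaving (4,3) = 1.
Row 5 now contains 4, which forces (5,1) = 5.
Filled in: 3 5 4 1 2 / 1 4 3 2 5 / 4 2 5 3 1 / 2 3 1 5 4 / 5 1 2 4 3.

4 2 5 3 1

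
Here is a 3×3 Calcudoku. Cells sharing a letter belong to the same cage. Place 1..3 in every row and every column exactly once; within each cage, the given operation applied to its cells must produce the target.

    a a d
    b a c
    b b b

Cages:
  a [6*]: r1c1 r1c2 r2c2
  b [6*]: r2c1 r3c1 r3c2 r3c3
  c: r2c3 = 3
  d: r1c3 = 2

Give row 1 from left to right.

3 1 2

D is a freebie, leaving r1c3 = 2.
Cage b needs product 6, so r2c1 = 1.
C is a freebie, leaving r2c3 = 3.
3 is placed in column 3, leaving r3c3 = 1.
1 is placed in column 1, which forces r1c1 = 3.
Cage a needs product 6, so r1c2 = 1.
Row 2 now contains 3, which forces r2c2 = 2.
Column 1 now contains 3, which forces r3c1 = 2.
2 is placed in column 2, leaving r3c2 = 3.
Completed grid: 3 1 2 / 1 2 3 / 2 3 1.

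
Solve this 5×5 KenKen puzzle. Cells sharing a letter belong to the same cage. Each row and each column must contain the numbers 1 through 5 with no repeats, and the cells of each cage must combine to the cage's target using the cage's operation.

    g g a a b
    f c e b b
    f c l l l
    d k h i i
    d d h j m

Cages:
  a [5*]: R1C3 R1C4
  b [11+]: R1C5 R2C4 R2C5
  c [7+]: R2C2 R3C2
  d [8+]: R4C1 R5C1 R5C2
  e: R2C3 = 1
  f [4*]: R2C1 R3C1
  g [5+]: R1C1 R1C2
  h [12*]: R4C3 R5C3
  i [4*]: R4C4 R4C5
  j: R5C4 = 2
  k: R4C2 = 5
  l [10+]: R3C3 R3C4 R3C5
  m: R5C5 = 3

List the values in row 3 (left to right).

1 4 2 3 5

Cage e is a single given cell; hence R2C3 = 1.
Cage k is a single given cell, leaving R4C2 = 5.
J is a freebie; hence R5C4 = 2.
M is a freebie; hence R5C5 = 3.
1 is placed in column 3, so R1C3 = 5.
Cage a's pair has product 5, which forces R1C4 = 1.
Row 2 now contains 1, which forces R2C1 = 4.
Row 2 already has 4; hence R2C2 = 3.
Row 2 already has 4, so R2C4 = 5.
5 is placed in row 2; hence R2C5 = 2.
Cage f needs two cells with product 4, so R3C1 = 1.
Column 2 now contains 3, leaving R3C2 = 4.
Row 3 already has 4; hence R3C4 = 3.
Row 3 already has 4; hence R3C5 = 5.
Cage h's pair has product 12, so R4C3 = 3.
1 is placed in column 4, which forces R4C4 = 4.
Row 4 already has 4; hence R4C5 = 1.
Column 1 now contains 1; hence R5C1 = 5.
4 is placed in column 2, leaving R5C2 = 1.
Row 5 already has 3, which forces R5C3 = 4.
Cage g's pair has sum 5, so R1C1 = 3.
4 is placed in column 2, leaving R1C2 = 2.
Column 5 now contains 2; hence R1C5 = 4.
Row 3 now contains 3, which forces R3C3 = 2.
3 is placed in row 4, which forces R4C1 = 2.
Filled in: 3 2 5 1 4 / 4 3 1 5 2 / 1 4 2 3 5 / 2 5 3 4 1 / 5 1 4 2 3.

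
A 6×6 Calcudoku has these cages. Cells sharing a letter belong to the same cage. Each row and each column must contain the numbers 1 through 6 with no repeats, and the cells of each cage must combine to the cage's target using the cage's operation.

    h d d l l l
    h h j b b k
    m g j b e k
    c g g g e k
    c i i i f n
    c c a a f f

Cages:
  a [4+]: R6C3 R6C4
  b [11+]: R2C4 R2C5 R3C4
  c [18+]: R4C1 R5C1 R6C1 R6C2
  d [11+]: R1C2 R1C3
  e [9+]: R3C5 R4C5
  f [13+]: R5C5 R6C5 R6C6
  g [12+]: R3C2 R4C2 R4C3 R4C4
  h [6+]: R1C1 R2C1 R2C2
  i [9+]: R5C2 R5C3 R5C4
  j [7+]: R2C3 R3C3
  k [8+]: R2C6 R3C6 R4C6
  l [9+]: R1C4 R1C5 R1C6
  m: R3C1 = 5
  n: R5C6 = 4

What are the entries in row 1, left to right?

1 6 5 2 4 3

Cage m is given; hence R3C1 = 5.
Cage n is given, leaving R5C6 = 4.
In row 1, 1 can only go at R1C1, so R1C1 = 1.
In column 5, 1 can only go at R2C5, so R2C5 = 1.
The only place for 3 in column 6 is R1C6.
The only place for 6 in column 6 is R6C6.
Cage c needs sum 18, so R6C1 = 4.
Row 6 now contains 6, which forces R6C2 = 5.
Row 6 now contains 5, so R6C5 = 2.
Column 2 already has 5, so R1C2 = 6.
Cage d's pair has sum 11, so R1C3 = 5.
The 3 cells of cage l must have sum 9; hence R1C4 = 2.
Column 5 already has 2; hence R1C5 = 4.
Cage f needs sum 13, so R5C5 = 5.
In row 2, 5 can only go at R2C6, so R2C6 = 5.
In row 4, 5 can only go at R4C4, so R4C4 = 5.
In row 5, 3 can only go at R5C1, so R5C1 = 3.
Column 1 now contains 3, so R2C1 = 2.
The 3 cells of cage h must have sum 6, leaving R2C2 = 3.
Column 1 now contains 3, so R4C1 = 6.
Row 4 already has 6, leaving R4C5 = 3.
Column 5 already has 3; hence R3C5 = 6.
The 3 cells of cage b must have sum 11, which forces R2C4 = 6.
Row 3 now contains 6, which forces R3C4 = 4.
Column 4 already has 6, which forces R5C4 = 1.
1 is placed in column 4; hence R6C4 = 3.
Row 2 now contains 6, leaving R2C3 = 4.
Cage j's pair has sum 7, which forces R3C3 = 3.
Row 5 now contains 1, so R5C2 = 2.
Cage i needs sum 9, leaving R5C3 = 6.
Row 6 already has 3; hence R6C3 = 1.
2 is placed in column 2, which forces R3C2 = 1.
Row 3 now contains 1; hence R3C6 = 2.
Cage g has sum 12, which forces R4C2 = 4.
Column 3 now contains 1, which forces R4C3 = 2.
2 is placed in column 6, leaving R4C6 = 1.
Filled in: 1 6 5 2 4 3 / 2 3 4 6 1 5 / 5 1 3 4 6 2 / 6 4 2 5 3 1 / 3 2 6 1 5 4 / 4 5 1 3 2 6.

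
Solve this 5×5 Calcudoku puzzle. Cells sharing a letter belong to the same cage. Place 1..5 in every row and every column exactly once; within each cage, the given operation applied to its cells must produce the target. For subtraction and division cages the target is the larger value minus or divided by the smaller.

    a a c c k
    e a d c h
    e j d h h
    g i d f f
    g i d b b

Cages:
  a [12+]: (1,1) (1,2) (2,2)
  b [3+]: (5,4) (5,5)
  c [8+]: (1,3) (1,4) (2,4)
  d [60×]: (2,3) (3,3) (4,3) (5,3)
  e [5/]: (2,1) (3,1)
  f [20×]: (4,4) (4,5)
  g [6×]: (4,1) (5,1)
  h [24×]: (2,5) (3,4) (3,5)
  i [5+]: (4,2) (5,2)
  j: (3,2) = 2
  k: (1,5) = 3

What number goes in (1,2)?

Cage k is given; hence (1,5) = 3.
Cage j is a single given cell, which forces (3,2) = 2.
Row 3 now contains 2, which forces (3,5) = 4.
Column 5 already has 4, so (4,5) = 5.
Cage a needs sum 12, leaving (2,2) = 3.
Column 5 already has 4, leaving (2,5) = 2.
Row 3 already has 4, so (3,4) = 3.
Row 4 now contains 5, so (4,4) = 4.
Column 5 now contains 2, leaving (5,5) = 1.
4 is placed in row 4, which forces (4,2) = 1.
1 is placed in row 4, so (4,3) = 3.
1 is placed in row 5, so (5,2) = 4.
Row 5 already has 4, leaving (5,3) = 5.
1 is placed in row 5, so (5,4) = 2.
Cage a needs sum 12, leaving (1,1) = 4.
Column 2 now contains 4, which forces (1,2) = 5.
Cage c has sum 8, leaving (1,3) = 2.
Row 1 now contains 5, so (1,4) = 1.
The 4 cells of cage d must have product 60, which forces (2,3) = 4.
1 is placed in column 4, which forces (2,4) = 5.
5 is placed in column 3, which forces (3,3) = 1.
3 is placed in row 4, leaving (4,1) = 2.
2 is placed in row 5, so (5,1) = 3.
5 is placed in row 2, leaving (2,1) = 1.
Row 3 now contains 1; hence (3,1) = 5.
Filled in: 4 5 2 1 3 / 1 3 4 5 2 / 5 2 1 3 4 / 2 1 3 4 5 / 3 4 5 2 1.

5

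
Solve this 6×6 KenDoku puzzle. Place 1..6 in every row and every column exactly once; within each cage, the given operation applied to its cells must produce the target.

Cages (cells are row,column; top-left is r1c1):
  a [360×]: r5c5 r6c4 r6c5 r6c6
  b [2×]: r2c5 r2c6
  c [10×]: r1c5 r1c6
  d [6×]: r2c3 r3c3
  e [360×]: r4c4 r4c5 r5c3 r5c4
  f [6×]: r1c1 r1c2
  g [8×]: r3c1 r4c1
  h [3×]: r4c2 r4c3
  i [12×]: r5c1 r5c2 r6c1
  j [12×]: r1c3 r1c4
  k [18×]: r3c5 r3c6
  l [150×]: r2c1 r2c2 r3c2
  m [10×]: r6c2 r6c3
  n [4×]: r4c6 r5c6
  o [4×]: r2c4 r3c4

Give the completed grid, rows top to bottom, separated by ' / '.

Cage l needs product 150; hence r2c1 = 5.
Cage l has product 150, so r2c2 = 6.
Cage l has product 150; hence r3c2 = 5.
5 is placed in column 2, so r6c2 = 2.
2 is placed in row 6; hence r6c3 = 5.
Cage a has product 360, leaving r5c5 = 5.
Column 5 already has 5, so r1c5 = 2.
The two cells of cage c must have product 10, leaving r1c6 = 5.
Column 5 already has 2, which forces r2c5 = 1.
Row 2 now contains 1, leaving r2c6 = 2.
Cage e needs product 360, leaving r4c4 = 5.
Row 1 now contains 2, which forces r1c1 = 6.
Cage f needs two cells with product 6; hence r1c2 = 1.
2 is placed in row 2, leaving r2c3 = 3.
Row 2 now contains 1, so r2c4 = 4.
The two cells of cage d must have product 6, so r3c3 = 2.
The two cells of cage o must have product 4; hence r3c4 = 1.
1 is placed in column 2, which forces r4c2 = 3.
Column 3 now contains 3, leaving r4c3 = 1.
Row 4 now contains 1, so r4c6 = 4.
Column 2 already has 3, so r5c2 = 4.
Row 5 already has 4; hence r5c3 = 6.
Column 6 already has 4; hence r5c6 = 1.
Column 3 now contains 3, leaving r1c3 = 4.
Column 4 already has 4; hence r1c4 = 3.
Row 3 already has 2, leaving r3c1 = 4.
Row 4 already has 4, which forces r4c1 = 2.
Row 4 already has 4, so r4c5 = 6.
The 3 cells of cage i must have product 12, so r5c1 = 3.
Cage e needs product 360, which forces r5c4 = 2.
The 3 cells of cage i must have product 12, so r6c1 = 1.
Column 4 now contains 3; hence r6c4 = 6.
Cage a has product 360, leaving r6c5 = 4.
Row 6 already has 6; hence r6c6 = 3.
Column 5 now contains 6; hence r3c5 = 3.
Column 6 already has 3, which forces r3c6 = 6.

6 1 4 3 2 5 / 5 6 3 4 1 2 / 4 5 2 1 3 6 / 2 3 1 5 6 4 / 3 4 6 2 5 1 / 1 2 5 6 4 3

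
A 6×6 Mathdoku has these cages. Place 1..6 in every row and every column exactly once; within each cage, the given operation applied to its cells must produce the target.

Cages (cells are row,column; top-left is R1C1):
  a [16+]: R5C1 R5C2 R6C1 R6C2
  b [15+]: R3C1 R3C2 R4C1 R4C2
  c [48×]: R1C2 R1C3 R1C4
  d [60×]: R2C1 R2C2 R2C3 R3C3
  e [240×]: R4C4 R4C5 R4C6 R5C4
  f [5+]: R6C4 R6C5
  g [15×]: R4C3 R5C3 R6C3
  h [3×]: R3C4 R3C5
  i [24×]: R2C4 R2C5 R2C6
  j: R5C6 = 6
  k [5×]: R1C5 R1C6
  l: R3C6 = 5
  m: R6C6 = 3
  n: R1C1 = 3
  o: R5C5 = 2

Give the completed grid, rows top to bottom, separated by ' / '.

Cage n is given; hence R1C1 = 3.
Cage l is a single given cell; hence R3C6 = 5.
O is a freebie, which forces R5C5 = 2.
Cage j is a single given cell, which forces R5C6 = 6.
Cage m is given, which forces R6C6 = 3.
The two cells of cage k must have product 5, so R1C5 = 5.
Column 6 now contains 5, so R1C6 = 1.
The pair R6C4/R6C5 in row 6 holds {1, 4}, so R6C3 = 5.
The 4 cells of cage a must have sum 16, leaving R5C1 = 5.
The 4 cells of cage a must have sum 16, leaving R5C2 = 3.
Row 5 already has 3, leaving R5C3 = 1.
5 is placed in row 5; hence R5C4 = 4.
Column 4 already has 4; hence R6C4 = 1.
1 is placed in row 6, leaving R6C5 = 4.
Cage d has product 60, leaving R2C2 = 5.
Cage i has product 24; hence R2C6 = 4.
Column 4 now contains 1; hence R3C4 = 3.
Cage h's pair has product 3; hence R3C5 = 1.
Column 3 now contains 1, so R4C3 = 3.
Cage e has product 240; hence R4C4 = 5.
Row 4 now contains 3, leaving R4C5 = 6.
4 is placed in column 6, which forces R4C6 = 2.
Cage d has product 60, leaving R2C1 = 1.
Cage i needs product 24, leaving R2C4 = 2.
Column 5 already has 1, leaving R2C5 = 3.
1 is placed in column 1, leaving R4C1 = 4.
Row 4 already has 4, leaving R4C2 = 1.
2 is placed in column 4, which forces R1C4 = 6.
2 is placed in row 2, which forces R2C3 = 6.
Column 1 now contains 4; hence R3C1 = 6.
Cage b needs sum 15, leaving R3C2 = 4.
Cage d needs product 60; hence R3C3 = 2.
Column 1 already has 6; hence R6C1 = 2.
Row 6 now contains 2, leaving R6C2 = 6.
Column 2 now contains 4, leaving R1C2 = 2.
2 is placed in column 3, so R1C3 = 4.

3 2 4 6 5 1 / 1 5 6 2 3 4 / 6 4 2 3 1 5 / 4 1 3 5 6 2 / 5 3 1 4 2 6 / 2 6 5 1 4 3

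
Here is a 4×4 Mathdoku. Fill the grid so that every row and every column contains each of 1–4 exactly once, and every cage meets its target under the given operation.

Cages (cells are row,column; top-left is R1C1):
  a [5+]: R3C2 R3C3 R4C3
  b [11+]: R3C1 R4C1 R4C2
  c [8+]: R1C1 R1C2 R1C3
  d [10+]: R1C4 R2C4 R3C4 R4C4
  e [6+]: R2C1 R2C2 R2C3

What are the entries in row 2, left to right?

Cage b needs sum 11; hence R3C1 = 4.
The 3 cells of cage b must have sum 11; hence R4C1 = 3.
The 3 cells of cage b must have sum 11, leaving R4C2 = 4.
3 is placed in column 1, leaving R1C1 = 1.
Cage c has sum 8, leaving R1C2 = 3.
The 3 cells of cage c must have sum 8, which forces R1C3 = 4.
4 is placed in row 1, leaving R1C4 = 2.
Column 1 now contains 1, so R2C1 = 2.
Row 2 already has 2, so R2C2 = 1.
Row 2 already has 1, so R2C3 = 3.
Row 2 already has 3, so R2C4 = 4.
1 is placed in column 2; hence R3C2 = 2.
Column 3 already has 3; hence R3C3 = 1.
1 is placed in row 3, so R3C4 = 3.
Column 3 now contains 1, so R4C3 = 2.
Column 4 now contains 2, so R4C4 = 1.
Completed grid: 1 3 4 2 / 2 1 3 4 / 4 2 1 3 / 3 4 2 1.

2 1 3 4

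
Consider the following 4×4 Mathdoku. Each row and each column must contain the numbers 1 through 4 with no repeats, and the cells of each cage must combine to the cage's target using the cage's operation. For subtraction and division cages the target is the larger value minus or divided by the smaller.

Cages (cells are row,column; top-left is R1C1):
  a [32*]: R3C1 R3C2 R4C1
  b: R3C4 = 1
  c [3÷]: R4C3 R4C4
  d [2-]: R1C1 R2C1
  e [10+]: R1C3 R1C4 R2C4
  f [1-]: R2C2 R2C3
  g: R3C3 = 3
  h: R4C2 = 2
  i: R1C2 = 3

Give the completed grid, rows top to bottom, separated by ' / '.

1 3 4 2 / 3 1 2 4 / 2 4 3 1 / 4 2 1 3

I is a freebie, leaving R1C2 = 3.
Row 1 already has 3, so R1C3 = 4.
Row 1 now contains 4; hence R1C4 = 2.
Cage a has product 32, so R3C1 = 2.
Cage a needs product 32, leaving R3C2 = 4.
Cage g is a single given cell, leaving R3C3 = 3.
B is a freebie; hence R3C4 = 1.
The 3 cells of cage a must have product 32; hence R4C1 = 4.
Cage h is a single given cell; hence R4C2 = 2.
Column 3 already has 3, so R4C3 = 1.
Column 4 now contains 1, leaving R4C4 = 3.
2 is placed in row 1, leaving R1C1 = 1.
The two cells of cage d must have difference 2; hence R2C1 = 3.
Column 2 now contains 2, which forces R2C2 = 1.
1 is placed in column 3; hence R2C3 = 2.
Column 4 now contains 3; hence R2C4 = 4.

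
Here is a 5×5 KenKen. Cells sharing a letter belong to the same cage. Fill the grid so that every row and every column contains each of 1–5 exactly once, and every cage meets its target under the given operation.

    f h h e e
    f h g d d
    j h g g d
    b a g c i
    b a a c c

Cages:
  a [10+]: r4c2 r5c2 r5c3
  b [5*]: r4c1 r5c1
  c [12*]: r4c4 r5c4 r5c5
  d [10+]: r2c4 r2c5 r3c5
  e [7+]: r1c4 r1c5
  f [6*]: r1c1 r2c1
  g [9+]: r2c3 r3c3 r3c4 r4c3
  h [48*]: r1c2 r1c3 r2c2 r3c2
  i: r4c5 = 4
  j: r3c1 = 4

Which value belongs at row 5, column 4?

4

Cage j is a single given cell, leaving r3c1 = 4.
Cage i is given, which forces r4c5 = 4.
Row 1 needs a 1, and only r1c2 is open for it.
Cage h needs product 48, which forces r1c3 = 4.
The 4 cells of cage h must have product 48, so r2c2 = 4.
The 4 cells of cage h must have product 48, which forces r3c2 = 3.
Cage g has sum 9; hence r3c4 = 1.
Cage a has sum 10, which forces r5c3 = 3.
Row 5 now contains 3; hence r5c4 = 4.
The 3 cells of cage c must have product 12, so r4c4 = 3.
Cage c needs product 12, leaving r5c5 = 1.
Cage d has sum 10, leaving r2c5 = 3.
Cage b's pair has product 5, so r4c1 = 1.
Row 5 now contains 1; hence r5c1 = 5.
Row 5 already has 5; hence r5c2 = 2.
The two cells of cage f must have product 6, so r1c1 = 3.
Row 2 now contains 3, which forces r2c1 = 2.
The 4 cells of cage g must have sum 9, leaving r2c3 = 1.
Row 2 now contains 2, which forces r2c4 = 5.
Column 2 already has 2; hence r4c2 = 5.
5 is placed in row 4, so r4c3 = 2.
Column 4 now contains 5, leaving r1c4 = 2.
The two cells of cage e must have sum 7, leaving r1c5 = 5.
2 is placed in column 3, leaving r3c3 = 5.
Cage d has sum 10, so r3c5 = 2.
Filled in: 3 1 4 2 5 / 2 4 1 5 3 / 4 3 5 1 2 / 1 5 2 3 4 / 5 2 3 4 1.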